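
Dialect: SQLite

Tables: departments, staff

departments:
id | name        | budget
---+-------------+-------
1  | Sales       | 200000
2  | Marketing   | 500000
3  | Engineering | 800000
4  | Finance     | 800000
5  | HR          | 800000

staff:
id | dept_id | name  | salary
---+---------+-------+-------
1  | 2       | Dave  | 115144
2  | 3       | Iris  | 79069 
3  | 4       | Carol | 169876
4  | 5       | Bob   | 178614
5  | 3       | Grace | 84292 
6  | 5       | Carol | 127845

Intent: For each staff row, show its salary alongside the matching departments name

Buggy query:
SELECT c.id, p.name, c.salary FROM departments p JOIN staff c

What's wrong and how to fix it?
Bug: JOIN with no ON clause produces a cartesian product; every staff row pairs with every departments row

Fix: Specify the join condition linking the foreign key to the parent id

Corrected query:
SELECT c.id, p.name, c.salary FROM departments p JOIN staff c ON c.dept_id = p.id

Result:
id | name        | salary
---+-------------+-------
1  | Marketing   | 115144
2  | Engineering | 79069 
3  | Finance     | 169876
4  | HR          | 178614
5  | Engineering | 84292 
6  | HR          | 127845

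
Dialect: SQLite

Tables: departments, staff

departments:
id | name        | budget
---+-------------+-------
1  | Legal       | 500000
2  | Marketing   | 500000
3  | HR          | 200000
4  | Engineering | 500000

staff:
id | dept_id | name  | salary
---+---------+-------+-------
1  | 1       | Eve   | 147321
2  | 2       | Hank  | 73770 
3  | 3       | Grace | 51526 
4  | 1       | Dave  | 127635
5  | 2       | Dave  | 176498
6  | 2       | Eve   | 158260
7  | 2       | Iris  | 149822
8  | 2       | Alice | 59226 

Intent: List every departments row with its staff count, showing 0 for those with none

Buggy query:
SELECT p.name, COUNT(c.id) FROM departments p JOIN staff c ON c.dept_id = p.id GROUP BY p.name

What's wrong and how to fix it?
Bug: INNER JOIN drops departments rows that have no matching staff rows

Fix: Switch to LEFT JOIN to retain unmatched parent rows

Corrected query:
SELECT p.name, COUNT(c.id) FROM departments p LEFT JOIN staff c ON c.dept_id = p.id GROUP BY p.name

Result:
name        | COUNT(c.id)
------------+------------
Engineering | 0          
HR          | 1          
Legal       | 2          
Marketing   | 5          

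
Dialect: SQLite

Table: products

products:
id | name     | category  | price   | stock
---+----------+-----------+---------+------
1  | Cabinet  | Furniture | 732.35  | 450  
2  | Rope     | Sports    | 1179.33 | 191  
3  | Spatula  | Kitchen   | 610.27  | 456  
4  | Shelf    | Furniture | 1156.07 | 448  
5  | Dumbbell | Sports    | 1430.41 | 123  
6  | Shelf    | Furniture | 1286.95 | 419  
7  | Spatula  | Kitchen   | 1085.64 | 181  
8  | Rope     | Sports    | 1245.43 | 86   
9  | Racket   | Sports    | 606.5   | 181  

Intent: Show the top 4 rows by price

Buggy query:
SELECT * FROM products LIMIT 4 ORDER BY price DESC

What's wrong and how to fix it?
Bug: LIMIT must come after ORDER BY

Fix: Swap the clauses: ORDER BY first, then LIMIT

Corrected query:
SELECT * FROM products ORDER BY price DESC LIMIT 4

Result:
id | name     | category  | price   | stock
---+----------+-----------+---------+------
5  | Dumbbell | Sports    | 1430.41 | 123  
6  | Shelf    | Furniture | 1286.95 | 419  
8  | Rope     | Sports    | 1245.43 | 86   
2  | Rope     | Sports    | 1179.33 | 191  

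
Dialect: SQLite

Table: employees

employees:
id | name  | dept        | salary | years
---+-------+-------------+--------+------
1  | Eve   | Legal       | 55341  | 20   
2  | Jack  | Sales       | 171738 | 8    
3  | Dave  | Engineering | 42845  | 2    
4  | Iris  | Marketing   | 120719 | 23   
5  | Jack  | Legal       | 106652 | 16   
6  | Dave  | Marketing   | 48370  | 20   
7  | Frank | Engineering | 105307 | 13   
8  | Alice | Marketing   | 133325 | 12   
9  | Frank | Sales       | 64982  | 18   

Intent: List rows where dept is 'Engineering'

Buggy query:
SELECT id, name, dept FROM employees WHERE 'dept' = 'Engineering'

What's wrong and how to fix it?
Bug: Single quotes denote string literals in SQL; the column name is being compared as a constant string

Fix: Reference the column as dept without single quotes

Corrected query:
SELECT id, name, dept FROM employees WHERE dept = 'Engineering'

Result:
id | name  | dept       
---+-------+------------
3  | Dave  | Engineering
7  | Frank | Engineering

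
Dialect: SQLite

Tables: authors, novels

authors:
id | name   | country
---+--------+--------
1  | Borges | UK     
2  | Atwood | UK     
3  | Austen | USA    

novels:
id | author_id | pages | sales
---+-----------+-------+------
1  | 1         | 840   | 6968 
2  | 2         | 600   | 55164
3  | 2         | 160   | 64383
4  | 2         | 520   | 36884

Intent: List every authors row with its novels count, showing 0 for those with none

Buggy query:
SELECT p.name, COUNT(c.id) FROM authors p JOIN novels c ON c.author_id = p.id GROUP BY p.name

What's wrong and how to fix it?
Bug: INNER JOIN drops authors rows that have no matching novels rows

Fix: Use LEFT JOIN so parents without children still appear (COUNT(c.id) gives 0)

Corrected query:
SELECT p.name, COUNT(c.id) FROM authors p LEFT JOIN novels c ON c.author_id = p.id GROUP BY p.name

Result:
name   | COUNT(c.id)
-------+------------
Atwood | 3          
Austen | 0          
Borges | 1          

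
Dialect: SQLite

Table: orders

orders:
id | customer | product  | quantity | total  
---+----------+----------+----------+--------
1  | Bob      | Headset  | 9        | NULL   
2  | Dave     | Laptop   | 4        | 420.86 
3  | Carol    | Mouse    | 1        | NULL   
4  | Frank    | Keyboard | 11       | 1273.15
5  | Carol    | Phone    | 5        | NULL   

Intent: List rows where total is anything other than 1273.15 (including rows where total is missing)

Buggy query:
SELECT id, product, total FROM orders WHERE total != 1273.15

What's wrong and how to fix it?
Bug: 'total != 1273.15' is unknown when total is NULL, so NULL rows are silently excluded

Fix: Handle NULL separately with IS NULL alongside the inequality

Corrected query:
SELECT id, product, total FROM orders WHERE total != 1273.15 OR total IS NULL

Result:
id | product | total 
---+---------+-------
1  | Headset | NULL  
2  | Laptop  | 420.86
3  | Mouse   | NULL  
5  | Phone   | NULL  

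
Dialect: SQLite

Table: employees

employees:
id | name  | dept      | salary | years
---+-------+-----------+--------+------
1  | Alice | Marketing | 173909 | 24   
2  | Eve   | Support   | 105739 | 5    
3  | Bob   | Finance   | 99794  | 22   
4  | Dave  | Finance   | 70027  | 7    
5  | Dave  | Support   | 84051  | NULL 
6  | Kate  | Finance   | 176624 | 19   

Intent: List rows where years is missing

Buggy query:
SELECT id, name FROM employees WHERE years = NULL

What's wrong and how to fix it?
Bug: '= NULL' is always unknown in SQL three-valued logic, so no rows match

Fix: Use IS NULL to test for NULL

Corrected query:
SELECT id, name FROM employees WHERE years IS NULL

Result:
id | name
---+-----
5  | Dave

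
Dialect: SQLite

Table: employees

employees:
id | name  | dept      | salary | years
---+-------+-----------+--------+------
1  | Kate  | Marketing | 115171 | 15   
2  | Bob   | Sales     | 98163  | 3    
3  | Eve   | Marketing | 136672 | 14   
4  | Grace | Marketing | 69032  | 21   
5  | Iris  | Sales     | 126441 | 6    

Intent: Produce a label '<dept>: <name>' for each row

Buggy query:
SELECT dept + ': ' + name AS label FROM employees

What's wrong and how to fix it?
Bug: '+' is numeric addition; on text columns SQLite converts them to 0 instead of concatenating

Fix: Use the || operator for string concatenation

Corrected query:
SELECT dept || ': ' || name AS label FROM employees

Result:
label           
----------------
Marketing: Kate 
Sales: Bob      
Marketing: Eve  
Marketing: Grace
Sales: Iris     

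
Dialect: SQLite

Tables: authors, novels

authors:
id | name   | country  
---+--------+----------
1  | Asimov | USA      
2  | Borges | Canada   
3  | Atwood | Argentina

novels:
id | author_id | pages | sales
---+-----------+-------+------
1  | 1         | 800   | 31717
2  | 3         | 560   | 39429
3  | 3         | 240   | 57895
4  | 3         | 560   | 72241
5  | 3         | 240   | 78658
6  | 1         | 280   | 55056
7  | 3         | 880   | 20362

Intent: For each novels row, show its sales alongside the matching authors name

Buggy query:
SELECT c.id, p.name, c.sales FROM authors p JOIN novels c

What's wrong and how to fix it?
Bug: JOIN with no ON clause produces a cartesian product; every novels row pairs with every authors row

Fix: Specify the join condition linking the foreign key to the parent id

Corrected query:
SELECT c.id, p.name, c.sales FROM authors p JOIN novels c ON c.author_id = p.id

Result:
id | name   | sales
---+--------+------
1  | Asimov | 31717
2  | Atwood | 39429
3  | Atwood | 57895
4  | Atwood | 72241
5  | Atwood | 78658
6  | Asimov | 55056
7  | Atwood | 20362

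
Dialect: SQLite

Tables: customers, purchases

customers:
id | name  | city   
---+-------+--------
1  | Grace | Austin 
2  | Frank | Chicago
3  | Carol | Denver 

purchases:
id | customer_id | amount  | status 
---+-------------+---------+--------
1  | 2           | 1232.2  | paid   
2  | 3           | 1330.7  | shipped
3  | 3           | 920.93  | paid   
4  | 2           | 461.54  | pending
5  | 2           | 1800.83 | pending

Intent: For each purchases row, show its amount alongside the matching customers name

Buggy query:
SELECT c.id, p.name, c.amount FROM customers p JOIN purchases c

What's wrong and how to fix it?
Bug: Missing join condition: each purchases row is matched to all customers rows instead of just its own

Fix: Specify the join condition linking the foreign key to the parent id

Corrected query:
SELECT c.id, p.name, c.amount FROM customers p JOIN purchases c ON c.customer_id = p.id

Result:
id | name  | amount 
---+-------+--------
1  | Frank | 1232.2 
2  | Carol | 1330.7 
3  | Carol | 920.93 
4  | Frank | 461.54 
5  | Frank | 1800.83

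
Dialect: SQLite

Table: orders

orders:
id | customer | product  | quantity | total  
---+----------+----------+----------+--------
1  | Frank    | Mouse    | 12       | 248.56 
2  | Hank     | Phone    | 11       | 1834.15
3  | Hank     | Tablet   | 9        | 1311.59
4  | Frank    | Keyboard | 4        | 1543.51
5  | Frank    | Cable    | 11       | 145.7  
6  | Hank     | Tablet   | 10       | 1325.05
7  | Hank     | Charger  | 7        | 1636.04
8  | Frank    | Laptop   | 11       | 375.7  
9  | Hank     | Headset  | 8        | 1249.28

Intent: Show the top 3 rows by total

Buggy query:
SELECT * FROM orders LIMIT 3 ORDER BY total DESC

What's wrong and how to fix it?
Bug: LIMIT must come after ORDER BY

Fix: Swap the clauses: ORDER BY first, then LIMIT

Corrected query:
SELECT * FROM orders ORDER BY total DESC LIMIT 3

Result:
id | customer | product  | quantity | total  
---+----------+----------+----------+--------
2  | Hank     | Phone    | 11       | 1834.15
7  | Hank     | Charger  | 7        | 1636.04
4  | Frank    | Keyboard | 4        | 1543.51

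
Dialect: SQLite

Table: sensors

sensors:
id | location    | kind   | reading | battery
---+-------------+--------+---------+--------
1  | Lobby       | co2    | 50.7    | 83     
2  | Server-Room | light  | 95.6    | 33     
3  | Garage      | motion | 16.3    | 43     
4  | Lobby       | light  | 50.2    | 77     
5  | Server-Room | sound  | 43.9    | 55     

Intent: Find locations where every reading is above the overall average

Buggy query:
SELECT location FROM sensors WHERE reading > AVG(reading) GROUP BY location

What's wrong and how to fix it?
Bug: WHERE evaluates per row before aggregation, so AVG() is unavailable

Fix: Use a subquery for AVG and a HAVING MIN(...) filter so the condition holds for every row in the group

Corrected query:
SELECT location FROM sensors GROUP BY location HAVING MIN(reading) > (SELECT AVG(reading) FROM sensors)

Result:
(no rows)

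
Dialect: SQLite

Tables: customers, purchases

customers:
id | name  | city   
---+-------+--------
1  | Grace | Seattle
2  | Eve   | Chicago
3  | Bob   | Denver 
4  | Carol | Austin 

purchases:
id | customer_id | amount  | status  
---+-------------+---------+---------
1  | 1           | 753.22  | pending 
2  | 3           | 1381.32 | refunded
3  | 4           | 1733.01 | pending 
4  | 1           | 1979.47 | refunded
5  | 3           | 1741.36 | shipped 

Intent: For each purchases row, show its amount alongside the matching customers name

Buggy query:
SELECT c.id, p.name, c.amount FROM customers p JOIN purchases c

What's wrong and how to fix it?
Bug: Missing join condition: each purchases row is matched to all customers rows instead of just its own

Fix: Specify the join condition linking the foreign key to the parent id

Corrected query:
SELECT c.id, p.name, c.amount FROM customers p JOIN purchases c ON c.customer_id = p.id

Result:
id | name  | amount 
---+-------+--------
1  | Grace | 753.22 
2  | Bob   | 1381.32
3  | Carol | 1733.01
4  | Grace | 1979.47
5  | Bob   | 1741.36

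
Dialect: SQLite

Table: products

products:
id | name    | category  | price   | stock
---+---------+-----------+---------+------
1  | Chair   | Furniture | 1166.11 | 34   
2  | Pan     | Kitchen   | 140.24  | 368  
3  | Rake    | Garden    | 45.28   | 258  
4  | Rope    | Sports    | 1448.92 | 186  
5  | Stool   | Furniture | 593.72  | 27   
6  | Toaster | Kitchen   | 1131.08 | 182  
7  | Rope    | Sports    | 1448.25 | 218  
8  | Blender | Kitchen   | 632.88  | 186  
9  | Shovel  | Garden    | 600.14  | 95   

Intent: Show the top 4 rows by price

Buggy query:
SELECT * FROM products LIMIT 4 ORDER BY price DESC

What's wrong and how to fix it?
Bug: LIMIT must come after ORDER BY

Fix: Swap the clauses: ORDER BY first, then LIMIT

Corrected query:
SELECT * FROM products ORDER BY price DESC LIMIT 4

Result:
id | name    | category  | price   | stock
---+---------+-----------+---------+------
4  | Rope    | Sports    | 1448.92 | 186  
7  | Rope    | Sports    | 1448.25 | 218  
1  | Chair   | Furniture | 1166.11 | 34   
6  | Toaster | Kitchen   | 1131.08 | 182  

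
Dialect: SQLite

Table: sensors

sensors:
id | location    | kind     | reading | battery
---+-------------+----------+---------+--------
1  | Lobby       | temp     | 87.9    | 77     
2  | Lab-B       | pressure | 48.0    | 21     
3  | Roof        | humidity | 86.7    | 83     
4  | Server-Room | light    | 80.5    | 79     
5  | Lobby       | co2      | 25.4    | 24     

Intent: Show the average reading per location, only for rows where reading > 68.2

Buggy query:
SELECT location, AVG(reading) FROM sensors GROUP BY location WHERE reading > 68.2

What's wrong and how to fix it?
Bug: WHERE cannot follow GROUP BY

Fix: Move the WHERE clause before GROUP BY

Corrected query:
SELECT location, AVG(reading) FROM sensors WHERE reading > 68.2 GROUP BY location

Result:
location    | AVG(reading)
------------+-------------
Lobby       | 87.9        
Roof        | 86.7        
Server-Room | 80.5        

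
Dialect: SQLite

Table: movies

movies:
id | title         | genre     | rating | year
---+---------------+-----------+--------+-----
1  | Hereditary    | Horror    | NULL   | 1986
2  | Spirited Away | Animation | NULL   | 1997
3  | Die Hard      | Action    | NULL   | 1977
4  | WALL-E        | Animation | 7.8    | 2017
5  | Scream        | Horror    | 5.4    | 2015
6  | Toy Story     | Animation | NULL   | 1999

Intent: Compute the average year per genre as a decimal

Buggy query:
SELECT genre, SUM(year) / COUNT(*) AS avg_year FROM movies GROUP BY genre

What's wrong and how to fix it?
Bug: SUM(year) and COUNT(*) are both integers; the division truncates the fractional part

Fix: Multiply by 1.0 (or CAST to REAL) to force floating-point division

Corrected query:
SELECT genre, SUM(year) * 1.0 / COUNT(*) AS avg_year FROM movies GROUP BY genre

Result:
genre     | avg_year   
----------+------------
Action    | 1977       
Animation | 2004.333333
Horror    | 2000.5     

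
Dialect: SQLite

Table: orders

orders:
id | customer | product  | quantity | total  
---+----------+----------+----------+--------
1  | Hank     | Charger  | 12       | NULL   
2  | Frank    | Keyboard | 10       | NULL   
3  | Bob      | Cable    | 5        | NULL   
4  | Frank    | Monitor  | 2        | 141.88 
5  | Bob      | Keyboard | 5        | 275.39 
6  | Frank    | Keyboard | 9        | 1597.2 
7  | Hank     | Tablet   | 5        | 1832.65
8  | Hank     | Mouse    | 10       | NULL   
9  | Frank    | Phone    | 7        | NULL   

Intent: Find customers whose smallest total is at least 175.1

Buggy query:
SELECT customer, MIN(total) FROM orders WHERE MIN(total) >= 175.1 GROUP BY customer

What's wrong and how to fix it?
Bug: Aggregates like MIN are computed per group after WHERE runs

Fix: Replace WHERE with HAVING after the GROUP BY

Corrected query:
SELECT customer, MIN(total) FROM orders GROUP BY customer HAVING MIN(total) >= 175.1

Result:
customer | MIN(total)
---------+-----------
Bob      | 275.39    
Hank     | 1832.65   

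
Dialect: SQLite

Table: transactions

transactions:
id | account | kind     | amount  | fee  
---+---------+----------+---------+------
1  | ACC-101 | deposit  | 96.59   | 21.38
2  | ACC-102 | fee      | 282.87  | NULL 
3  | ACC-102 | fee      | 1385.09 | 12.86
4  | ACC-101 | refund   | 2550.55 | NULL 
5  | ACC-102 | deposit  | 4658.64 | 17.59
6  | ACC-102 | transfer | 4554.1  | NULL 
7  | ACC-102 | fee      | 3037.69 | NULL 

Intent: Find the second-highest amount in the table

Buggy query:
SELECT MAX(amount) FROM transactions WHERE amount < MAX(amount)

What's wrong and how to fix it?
Bug: MAX(amount) on the right of the comparison is an aggregate-in-WHERE error

Fix: Put the inner MAX in a scalar subquery

Corrected query:
SELECT MAX(amount) FROM transactions WHERE amount < (SELECT MAX(amount) FROM transactions)

Result:
MAX(amount)
-----------
4554.1     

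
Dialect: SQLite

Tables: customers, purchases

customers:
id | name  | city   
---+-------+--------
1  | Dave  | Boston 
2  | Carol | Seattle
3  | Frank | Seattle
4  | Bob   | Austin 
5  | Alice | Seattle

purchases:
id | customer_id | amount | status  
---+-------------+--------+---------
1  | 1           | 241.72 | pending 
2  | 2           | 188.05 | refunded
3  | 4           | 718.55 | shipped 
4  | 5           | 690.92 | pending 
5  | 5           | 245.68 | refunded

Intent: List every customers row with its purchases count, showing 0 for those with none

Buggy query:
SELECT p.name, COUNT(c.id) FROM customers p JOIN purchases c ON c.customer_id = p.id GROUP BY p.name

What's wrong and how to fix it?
Bug: INNER JOIN drops customers rows that have no matching purchases rows

Fix: Switch to LEFT JOIN to retain unmatched parent rows

Corrected query:
SELECT p.name, COUNT(c.id) FROM customers p LEFT JOIN purchases c ON c.customer_id = p.id GROUP BY p.name

Result:
name  | COUNT(c.id)
------+------------
Alice | 2          
Bob   | 1          
Carol | 1          
Dave  | 1          
Frank | 0          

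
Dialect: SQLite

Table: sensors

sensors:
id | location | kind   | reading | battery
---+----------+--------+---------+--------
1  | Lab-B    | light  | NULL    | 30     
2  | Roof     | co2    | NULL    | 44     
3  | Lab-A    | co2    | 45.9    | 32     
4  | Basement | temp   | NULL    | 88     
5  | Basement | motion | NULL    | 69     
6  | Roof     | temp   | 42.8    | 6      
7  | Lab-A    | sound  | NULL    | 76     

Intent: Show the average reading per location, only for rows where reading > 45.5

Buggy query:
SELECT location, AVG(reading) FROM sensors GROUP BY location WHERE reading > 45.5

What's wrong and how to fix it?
Bug: Row-level WHERE must come before GROUP BY in the clause order

Fix: Move the WHERE clause before GROUP BY

Corrected query:
SELECT location, AVG(reading) FROM sensors WHERE reading > 45.5 GROUP BY location

Result:
location | AVG(reading)
---------+-------------
Lab-A    | 45.9        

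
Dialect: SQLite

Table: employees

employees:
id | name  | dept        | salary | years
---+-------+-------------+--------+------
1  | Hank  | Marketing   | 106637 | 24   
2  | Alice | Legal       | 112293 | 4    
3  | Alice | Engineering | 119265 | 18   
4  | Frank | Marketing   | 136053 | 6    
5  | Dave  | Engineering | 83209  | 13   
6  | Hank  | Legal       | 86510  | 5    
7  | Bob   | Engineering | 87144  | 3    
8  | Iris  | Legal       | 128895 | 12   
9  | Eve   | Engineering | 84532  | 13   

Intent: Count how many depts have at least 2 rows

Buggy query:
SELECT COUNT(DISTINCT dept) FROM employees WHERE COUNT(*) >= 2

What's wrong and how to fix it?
Bug: COUNT(*) cannot appear in WHERE; the per-group count doesn't exist yet

Fix: Use a subquery that GROUPs and filters with HAVING, then count its rows

Corrected query:
SELECT COUNT(*) FROM (SELECT dept FROM employees GROUP BY dept HAVING COUNT(*) >= 2)

Result:
COUNT(*)
--------
3       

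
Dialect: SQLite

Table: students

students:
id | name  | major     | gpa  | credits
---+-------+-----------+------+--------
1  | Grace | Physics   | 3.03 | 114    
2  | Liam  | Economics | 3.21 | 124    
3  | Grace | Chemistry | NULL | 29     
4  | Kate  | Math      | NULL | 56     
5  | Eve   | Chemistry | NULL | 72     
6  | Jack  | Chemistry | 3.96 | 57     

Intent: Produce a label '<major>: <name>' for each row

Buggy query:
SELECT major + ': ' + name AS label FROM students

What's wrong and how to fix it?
Bug: '+' is numeric addition; on text columns SQLite converts them to 0 instead of concatenating

Fix: Replace + with || to concatenate text

Corrected query:
SELECT major || ': ' || name AS label FROM students

Result:
label           
----------------
Physics: Grace  
Economics: Liam 
Chemistry: Grace
Math: Kate      
Chemistry: Eve  
Chemistry: Jack 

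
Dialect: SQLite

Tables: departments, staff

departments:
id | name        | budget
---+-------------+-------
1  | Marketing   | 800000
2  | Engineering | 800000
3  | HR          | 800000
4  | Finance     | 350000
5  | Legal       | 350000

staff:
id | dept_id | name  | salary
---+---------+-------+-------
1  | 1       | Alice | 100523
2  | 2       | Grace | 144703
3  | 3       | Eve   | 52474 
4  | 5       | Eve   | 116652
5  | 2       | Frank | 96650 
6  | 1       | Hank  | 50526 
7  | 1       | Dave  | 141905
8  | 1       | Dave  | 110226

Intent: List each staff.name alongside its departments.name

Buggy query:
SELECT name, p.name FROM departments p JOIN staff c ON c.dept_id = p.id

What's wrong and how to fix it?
Bug: Both tables have a 'name' column; the unqualified reference is ambiguous

Fix: Prefix ambiguous columns with the table alias

Corrected query:
SELECT c.name, p.name FROM departments p JOIN staff c ON c.dept_id = p.id

Result:
name  | name       
------+------------
Alice | Marketing  
Grace | Engineering
Eve   | HR         
Eve   | Legal      
Frank | Engineering
Hank  | Marketing  
Dave  | Marketing  
Dave  | Marketing  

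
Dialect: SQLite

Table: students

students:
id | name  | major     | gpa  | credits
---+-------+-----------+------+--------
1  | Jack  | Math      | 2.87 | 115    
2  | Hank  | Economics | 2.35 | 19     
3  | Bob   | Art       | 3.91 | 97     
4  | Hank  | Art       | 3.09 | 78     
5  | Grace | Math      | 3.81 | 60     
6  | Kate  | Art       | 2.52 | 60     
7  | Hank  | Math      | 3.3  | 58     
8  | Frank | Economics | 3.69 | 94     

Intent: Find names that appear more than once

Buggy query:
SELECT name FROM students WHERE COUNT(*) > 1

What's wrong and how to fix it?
Bug: WHERE can't reference COUNT(*); aggregates are computed after WHERE

Fix: GROUP BY name, then filter groups with HAVING COUNT(*) > 1

Corrected query:
SELECT name FROM students GROUP BY name HAVING COUNT(*) > 1

Result:
name
----
Hank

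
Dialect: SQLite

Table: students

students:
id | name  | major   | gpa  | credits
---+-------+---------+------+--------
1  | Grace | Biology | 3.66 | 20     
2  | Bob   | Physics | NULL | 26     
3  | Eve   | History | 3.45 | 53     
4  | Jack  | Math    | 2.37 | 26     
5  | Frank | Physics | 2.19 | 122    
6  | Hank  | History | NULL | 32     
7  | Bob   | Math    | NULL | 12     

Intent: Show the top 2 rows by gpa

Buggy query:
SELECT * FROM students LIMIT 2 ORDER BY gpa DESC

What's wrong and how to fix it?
Bug: LIMIT must come after ORDER BY

Fix: Swap the clauses: ORDER BY first, then LIMIT

Corrected query:
SELECT * FROM students ORDER BY gpa DESC LIMIT 2

Result:
id | name  | major   | gpa  | credits
---+-------+---------+------+--------
1  | Grace | Biology | 3.66 | 20     
3  | Eve   | History | 3.45 | 53     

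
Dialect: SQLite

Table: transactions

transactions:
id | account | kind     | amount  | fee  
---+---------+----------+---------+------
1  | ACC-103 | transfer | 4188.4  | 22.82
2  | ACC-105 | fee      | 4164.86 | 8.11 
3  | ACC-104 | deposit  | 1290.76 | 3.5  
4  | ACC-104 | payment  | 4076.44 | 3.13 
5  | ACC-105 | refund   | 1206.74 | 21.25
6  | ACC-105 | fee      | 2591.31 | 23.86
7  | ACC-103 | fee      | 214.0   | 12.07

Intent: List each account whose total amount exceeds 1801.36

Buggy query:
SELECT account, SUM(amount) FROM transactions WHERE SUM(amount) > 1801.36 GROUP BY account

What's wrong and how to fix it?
Bug: WHERE runs before GROUP BY, so aggregates aren't available there

Fix: Move the aggregate condition to a HAVING clause

Corrected query:
SELECT account, SUM(amount) FROM transactions GROUP BY account HAVING SUM(amount) > 1801.36

Result:
account | SUM(amount)
--------+------------
ACC-103 | 4402.4     
ACC-104 | 5367.2     
ACC-105 | 7962.91    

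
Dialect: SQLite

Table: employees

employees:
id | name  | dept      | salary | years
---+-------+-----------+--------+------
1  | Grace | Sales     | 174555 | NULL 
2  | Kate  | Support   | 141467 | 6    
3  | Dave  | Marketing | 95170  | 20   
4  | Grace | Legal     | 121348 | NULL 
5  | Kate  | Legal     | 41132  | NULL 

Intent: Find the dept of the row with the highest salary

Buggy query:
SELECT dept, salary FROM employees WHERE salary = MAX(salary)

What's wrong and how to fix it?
Bug: MAX(salary) is an aggregate and cannot be used directly in WHERE

Fix: Wrap MAX in a scalar subquery so WHERE compares against a single value

Corrected query:
SELECT dept, salary FROM employees WHERE salary = (SELECT MAX(salary) FROM employees)

Result:
dept  | salary
------+-------
Sales | 174555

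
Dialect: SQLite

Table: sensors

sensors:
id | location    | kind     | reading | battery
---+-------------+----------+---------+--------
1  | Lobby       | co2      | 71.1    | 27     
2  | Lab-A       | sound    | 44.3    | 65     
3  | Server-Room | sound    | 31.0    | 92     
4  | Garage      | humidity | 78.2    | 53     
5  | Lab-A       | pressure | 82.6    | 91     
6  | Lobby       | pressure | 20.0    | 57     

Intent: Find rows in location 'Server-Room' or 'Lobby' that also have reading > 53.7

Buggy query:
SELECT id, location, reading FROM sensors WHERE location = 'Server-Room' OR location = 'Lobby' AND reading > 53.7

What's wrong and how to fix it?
Bug: AND binds tighter than OR, so this parses as location = 'Server-Room' OR (location = 'Lobby' AND reading > 53.7)

Fix: Group the OR with parentheses (or use IN), then AND the threshold

Corrected query:
SELECT id, location, reading FROM sensors WHERE (location = 'Server-Room' OR location = 'Lobby') AND reading > 53.7

Result:
id | location | reading
---+----------+--------
1  | Lobby    | 71.1   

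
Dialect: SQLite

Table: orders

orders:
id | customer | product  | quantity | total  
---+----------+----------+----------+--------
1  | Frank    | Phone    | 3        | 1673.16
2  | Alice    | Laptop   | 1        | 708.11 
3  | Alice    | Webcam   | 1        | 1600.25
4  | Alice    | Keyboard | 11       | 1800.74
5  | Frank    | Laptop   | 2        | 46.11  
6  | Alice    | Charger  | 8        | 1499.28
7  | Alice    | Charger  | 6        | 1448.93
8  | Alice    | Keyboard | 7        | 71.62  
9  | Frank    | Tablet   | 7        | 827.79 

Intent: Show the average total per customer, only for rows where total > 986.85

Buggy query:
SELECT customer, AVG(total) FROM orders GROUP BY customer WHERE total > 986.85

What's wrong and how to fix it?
Bug: Row-level WHERE must come before GROUP BY in the clause order

Fix: Place WHERE between FROM and GROUP BY

Corrected query:
SELECT customer, AVG(total) FROM orders WHERE total > 986.85 GROUP BY customer

Result:
customer | AVG(total)
---------+-----------
Alice    | 1587.3    
Frank    | 1673.16   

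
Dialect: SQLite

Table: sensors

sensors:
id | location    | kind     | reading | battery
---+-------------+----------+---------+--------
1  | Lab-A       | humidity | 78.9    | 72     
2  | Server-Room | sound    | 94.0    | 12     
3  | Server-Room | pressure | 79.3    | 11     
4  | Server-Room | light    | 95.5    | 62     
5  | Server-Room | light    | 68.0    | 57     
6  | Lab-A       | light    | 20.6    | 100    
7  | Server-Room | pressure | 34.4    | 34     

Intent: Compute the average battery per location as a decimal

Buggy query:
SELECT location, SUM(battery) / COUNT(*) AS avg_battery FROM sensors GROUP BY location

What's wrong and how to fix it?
Bug: Both operands are integers, so '/' performs integer division and truncates

Fix: Cast one side to REAL so the division keeps the fractional part

Corrected query:
SELECT location, SUM(battery) * 1.0 / COUNT(*) AS avg_battery FROM sensors GROUP BY location

Result:
location    | avg_battery
------------+------------
Lab-A       | 86         
Server-Room | 35.2       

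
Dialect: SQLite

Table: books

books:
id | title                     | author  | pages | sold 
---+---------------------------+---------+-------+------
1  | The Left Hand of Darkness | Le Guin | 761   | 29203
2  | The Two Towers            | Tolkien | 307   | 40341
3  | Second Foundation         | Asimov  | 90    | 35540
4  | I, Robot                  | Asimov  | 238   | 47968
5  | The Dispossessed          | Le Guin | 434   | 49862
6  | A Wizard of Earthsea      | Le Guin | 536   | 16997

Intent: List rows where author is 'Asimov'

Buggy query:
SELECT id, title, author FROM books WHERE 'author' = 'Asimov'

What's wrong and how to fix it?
Bug: 'author' in single quotes is a string literal, not the column; the comparison is literal-vs-literal and never true

Fix: Reference the column as author without single quotes

Corrected query:
SELECT id, title, author FROM books WHERE author = 'Asimov'

Result:
id | title             | author
---+-------------------+-------
3  | Second Foundation | Asimov
4  | I, Robot          | Asimov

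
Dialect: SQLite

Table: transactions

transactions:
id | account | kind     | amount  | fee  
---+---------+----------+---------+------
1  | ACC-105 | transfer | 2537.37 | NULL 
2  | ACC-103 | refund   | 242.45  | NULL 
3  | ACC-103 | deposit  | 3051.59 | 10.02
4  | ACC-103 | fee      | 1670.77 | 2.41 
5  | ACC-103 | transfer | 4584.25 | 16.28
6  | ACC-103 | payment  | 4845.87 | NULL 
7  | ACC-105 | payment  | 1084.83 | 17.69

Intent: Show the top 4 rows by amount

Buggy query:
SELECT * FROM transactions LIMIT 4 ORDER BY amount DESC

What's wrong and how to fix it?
Bug: LIMIT must come after ORDER BY

Fix: Swap the clauses: ORDER BY first, then LIMIT

Corrected query:
SELECT * FROM transactions ORDER BY amount DESC LIMIT 4

Result:
id | account | kind     | amount  | fee  
---+---------+----------+---------+------
6  | ACC-103 | payment  | 4845.87 | NULL 
5  | ACC-103 | transfer | 4584.25 | 16.28
3  | ACC-103 | deposit  | 3051.59 | 10.02
1  | ACC-105 | transfer | 2537.37 | NULL 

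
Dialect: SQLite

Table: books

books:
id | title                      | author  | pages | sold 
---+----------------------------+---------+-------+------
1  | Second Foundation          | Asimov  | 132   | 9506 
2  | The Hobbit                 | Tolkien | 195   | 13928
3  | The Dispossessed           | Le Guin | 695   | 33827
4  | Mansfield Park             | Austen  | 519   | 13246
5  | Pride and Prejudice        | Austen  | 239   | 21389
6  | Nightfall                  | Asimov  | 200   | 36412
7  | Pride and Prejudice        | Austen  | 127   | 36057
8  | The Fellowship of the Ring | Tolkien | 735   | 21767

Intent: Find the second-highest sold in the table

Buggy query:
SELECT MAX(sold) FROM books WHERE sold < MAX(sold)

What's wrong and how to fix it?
Bug: MAX(sold) on the right of the comparison is an aggregate-in-WHERE error

Fix: Put the inner MAX in a scalar subquery

Corrected query:
SELECT MAX(sold) FROM books WHERE sold < (SELECT MAX(sold) FROM books)

Result:
MAX(sold)
---------
36057    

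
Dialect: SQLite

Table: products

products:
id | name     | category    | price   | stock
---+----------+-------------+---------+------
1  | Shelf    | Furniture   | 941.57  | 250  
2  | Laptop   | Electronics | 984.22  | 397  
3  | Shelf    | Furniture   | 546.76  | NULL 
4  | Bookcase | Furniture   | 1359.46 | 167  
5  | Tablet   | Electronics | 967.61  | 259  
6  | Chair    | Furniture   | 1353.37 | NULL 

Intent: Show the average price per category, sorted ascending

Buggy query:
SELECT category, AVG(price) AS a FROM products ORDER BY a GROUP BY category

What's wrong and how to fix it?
Bug: ORDER BY appears before GROUP BY; SQL clause order requires GROUP BY first

Fix: Move ORDER BY to the end, after GROUP BY

Corrected query:
SELECT category, AVG(price) AS a FROM products GROUP BY category ORDER BY a

Result:
category    | a      
------------+--------
Electronics | 975.915
Furniture   | 1050.29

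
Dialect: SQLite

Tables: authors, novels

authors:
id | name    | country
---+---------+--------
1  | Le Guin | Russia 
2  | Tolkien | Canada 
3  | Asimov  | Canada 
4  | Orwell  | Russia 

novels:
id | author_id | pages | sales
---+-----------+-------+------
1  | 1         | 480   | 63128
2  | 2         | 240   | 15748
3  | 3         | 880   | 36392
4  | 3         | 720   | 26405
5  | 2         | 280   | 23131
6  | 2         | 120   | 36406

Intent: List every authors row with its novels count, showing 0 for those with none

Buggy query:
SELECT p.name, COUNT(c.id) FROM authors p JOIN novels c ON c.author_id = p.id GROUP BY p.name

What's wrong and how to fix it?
Bug: INNER JOIN drops authors rows that have no matching novels rows

Fix: Switch to LEFT JOIN to retain unmatched parent rows

Corrected query:
SELECT p.name, COUNT(c.id) FROM authors p LEFT JOIN novels c ON c.author_id = p.id GROUP BY p.name

Result:
name    | COUNT(c.id)
--------+------------
Asimov  | 2          
Le Guin | 1          
Orwell  | 0          
Tolkien | 3          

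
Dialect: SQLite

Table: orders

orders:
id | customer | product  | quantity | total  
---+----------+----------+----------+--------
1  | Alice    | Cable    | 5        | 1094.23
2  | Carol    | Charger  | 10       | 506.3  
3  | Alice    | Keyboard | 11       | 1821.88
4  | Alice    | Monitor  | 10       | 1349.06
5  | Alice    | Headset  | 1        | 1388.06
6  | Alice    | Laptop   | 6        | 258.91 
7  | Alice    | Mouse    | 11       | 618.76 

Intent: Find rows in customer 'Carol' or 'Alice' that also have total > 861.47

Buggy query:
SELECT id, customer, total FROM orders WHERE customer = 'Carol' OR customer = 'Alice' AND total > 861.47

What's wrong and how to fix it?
Bug: AND binds tighter than OR, so this parses as customer = 'Carol' OR (customer = 'Alice' AND total > 861.47)

Fix: Group the OR with parentheses (or use IN), then AND the threshold

Corrected query:
SELECT id, customer, total FROM orders WHERE (customer = 'Carol' OR customer = 'Alice') AND total > 861.47

Result:
id | customer | total  
---+----------+--------
1  | Alice    | 1094.23
3  | Alice    | 1821.88
4  | Alice    | 1349.06
5  | Alice    | 1388.06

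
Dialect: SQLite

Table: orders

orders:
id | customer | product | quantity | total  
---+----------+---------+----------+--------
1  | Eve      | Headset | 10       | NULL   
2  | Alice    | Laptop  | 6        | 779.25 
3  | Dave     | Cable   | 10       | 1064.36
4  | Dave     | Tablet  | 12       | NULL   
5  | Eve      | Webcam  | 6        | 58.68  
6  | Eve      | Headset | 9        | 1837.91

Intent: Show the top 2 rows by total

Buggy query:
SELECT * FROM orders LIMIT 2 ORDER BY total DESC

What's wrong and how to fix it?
Bug: ORDER BY cannot follow LIMIT; LIMIT is the final clause

Fix: Sort with ORDER BY, then apply LIMIT

Corrected query:
SELECT * FROM orders ORDER BY total DESC LIMIT 2

Result:
id | customer | product | quantity | total  
---+----------+---------+----------+--------
6  | Eve      | Headset | 9        | 1837.91
3  | Dave     | Cable   | 10       | 1064.36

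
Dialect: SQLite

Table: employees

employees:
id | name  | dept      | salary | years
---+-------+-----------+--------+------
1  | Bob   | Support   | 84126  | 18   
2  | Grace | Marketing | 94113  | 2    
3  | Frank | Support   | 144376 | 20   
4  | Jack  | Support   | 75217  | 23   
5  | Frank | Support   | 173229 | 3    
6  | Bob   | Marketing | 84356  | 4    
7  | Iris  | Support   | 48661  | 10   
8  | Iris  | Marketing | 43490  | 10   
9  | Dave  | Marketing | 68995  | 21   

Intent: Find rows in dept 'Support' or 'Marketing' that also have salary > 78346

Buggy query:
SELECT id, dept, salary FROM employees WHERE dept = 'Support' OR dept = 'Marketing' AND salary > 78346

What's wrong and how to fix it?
Bug: AND binds tighter than OR, so this parses as dept = 'Support' OR (dept = 'Marketing' AND salary > 78346)

Fix: Add parentheses around the OR so the AND applies to both alternatives

Corrected query:
SELECT id, dept, salary FROM employees WHERE (dept = 'Support' OR dept = 'Marketing') AND salary > 78346

Result:
id | dept      | salary
---+-----------+-------
1  | Support   | 84126 
2  | Marketing | 94113 
3  | Support   | 144376
5  | Support   | 173229
6  | Marketing | 84356 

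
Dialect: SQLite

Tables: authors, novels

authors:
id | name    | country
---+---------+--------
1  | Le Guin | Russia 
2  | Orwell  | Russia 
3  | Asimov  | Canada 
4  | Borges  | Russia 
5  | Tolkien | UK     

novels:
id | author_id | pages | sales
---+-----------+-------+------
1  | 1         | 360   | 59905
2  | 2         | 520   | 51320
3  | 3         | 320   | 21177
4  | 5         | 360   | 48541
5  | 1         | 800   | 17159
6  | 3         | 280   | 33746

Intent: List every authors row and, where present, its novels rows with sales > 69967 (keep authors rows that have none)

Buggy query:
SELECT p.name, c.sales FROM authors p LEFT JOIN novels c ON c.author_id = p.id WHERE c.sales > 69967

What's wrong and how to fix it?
Bug: Filtering c.sales in WHERE discards the NULL rows produced by LEFT JOIN, turning it into an inner join

Fix: Move the right-table condition into the ON clause so unmatched parents are kept

Corrected query:
SELECT p.name, c.sales FROM authors p LEFT JOIN novels c ON c.author_id = p.id AND c.sales > 69967

Result:
name    | sales
--------+------
Le Guin | NULL 
Orwell  | NULL 
Asimov  | NULL 
Borges  | NULL 
Tolkien | NULL 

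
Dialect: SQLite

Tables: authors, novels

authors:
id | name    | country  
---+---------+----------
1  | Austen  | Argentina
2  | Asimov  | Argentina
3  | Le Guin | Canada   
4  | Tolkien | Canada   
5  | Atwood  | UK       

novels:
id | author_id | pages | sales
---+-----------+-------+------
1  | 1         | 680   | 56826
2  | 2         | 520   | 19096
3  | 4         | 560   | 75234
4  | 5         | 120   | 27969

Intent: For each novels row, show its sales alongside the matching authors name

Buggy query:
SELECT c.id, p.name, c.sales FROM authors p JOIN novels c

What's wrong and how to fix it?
Bug: Missing join condition: each novels row is matched to all authors rows instead of just its own

Fix: Add ON c.author_id = p.id to the JOIN

Corrected query:
SELECT c.id, p.name, c.sales FROM authors p JOIN novels c ON c.author_id = p.id

Result:
id | name    | sales
---+---------+------
1  | Austen  | 56826
2  | Asimov  | 19096
3  | Tolkien | 75234
4  | Atwood  | 27969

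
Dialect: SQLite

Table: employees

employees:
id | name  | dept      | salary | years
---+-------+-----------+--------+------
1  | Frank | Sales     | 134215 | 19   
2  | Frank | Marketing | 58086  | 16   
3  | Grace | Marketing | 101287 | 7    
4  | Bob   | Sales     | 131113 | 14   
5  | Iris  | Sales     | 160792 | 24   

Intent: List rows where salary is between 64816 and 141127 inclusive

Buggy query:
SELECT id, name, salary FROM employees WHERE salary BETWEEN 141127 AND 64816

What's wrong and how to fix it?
Bug: BETWEEN expects the lower bound first; with 141127 AND 64816 the range is empty

Fix: Swap the bounds so the smaller value comes first

Corrected query:
SELECT id, name, salary FROM employees WHERE salary BETWEEN 64816 AND 141127

Result:
id | name  | salary
---+-------+-------
1  | Frank | 134215
3  | Grace | 101287
4  | Bob   | 131113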